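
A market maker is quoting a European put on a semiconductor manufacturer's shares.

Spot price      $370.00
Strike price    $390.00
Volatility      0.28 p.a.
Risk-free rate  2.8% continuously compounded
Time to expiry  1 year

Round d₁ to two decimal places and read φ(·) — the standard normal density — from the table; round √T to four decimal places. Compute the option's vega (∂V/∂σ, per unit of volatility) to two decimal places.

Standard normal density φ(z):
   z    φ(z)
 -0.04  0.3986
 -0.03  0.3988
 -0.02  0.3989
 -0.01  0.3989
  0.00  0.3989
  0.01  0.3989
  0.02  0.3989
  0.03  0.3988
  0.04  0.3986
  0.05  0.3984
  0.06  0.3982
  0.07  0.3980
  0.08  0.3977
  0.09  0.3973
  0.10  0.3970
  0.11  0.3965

147.41

σ√T = 0.28 × 1.0000 = 0.2800
d₁ = [ln(370/390) + (0.028 + 0.28²/2)·1] / 0.2800 = [-0.0526 + 0.0672] / 0.2800 = 0.0520 ⇒ 0.05
√T = √1 = 1.0000
φ(d₁) = φ(0.05) = 0.3984
vega = S·φ(d₁)·√T = 370·0.3984·1.0000 = 147.4080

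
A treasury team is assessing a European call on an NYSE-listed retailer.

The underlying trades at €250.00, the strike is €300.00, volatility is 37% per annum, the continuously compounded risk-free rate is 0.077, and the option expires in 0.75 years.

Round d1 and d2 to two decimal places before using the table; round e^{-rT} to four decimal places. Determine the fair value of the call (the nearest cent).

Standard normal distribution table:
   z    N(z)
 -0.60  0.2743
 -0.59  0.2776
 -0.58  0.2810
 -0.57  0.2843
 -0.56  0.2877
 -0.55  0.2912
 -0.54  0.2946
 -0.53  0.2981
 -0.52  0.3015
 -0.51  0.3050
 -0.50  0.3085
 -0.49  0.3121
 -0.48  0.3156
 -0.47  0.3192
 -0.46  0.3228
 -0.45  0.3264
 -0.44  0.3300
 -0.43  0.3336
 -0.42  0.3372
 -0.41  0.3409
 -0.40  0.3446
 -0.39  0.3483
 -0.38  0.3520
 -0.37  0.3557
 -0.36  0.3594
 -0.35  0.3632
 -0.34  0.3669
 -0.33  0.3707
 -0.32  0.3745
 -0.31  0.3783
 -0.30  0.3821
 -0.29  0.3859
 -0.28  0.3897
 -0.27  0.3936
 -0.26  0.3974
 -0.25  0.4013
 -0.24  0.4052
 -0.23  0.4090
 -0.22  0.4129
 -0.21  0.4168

σ√T = 0.37 × 0.8660 = 0.3204
ln(S/K) + (r + σ²/2)T = ln(250/300) + (0.077 + 0.37²/2)·0.75 = -0.1823 + 0.1091 = -0.0732
d₁ = -0.0732 / 0.3204 = -0.2285 ⇒ -0.23
d₂ = d₁ − σ√T = -0.2285 − 0.3204 = -0.5490 ⇒ -0.55
e^(−rT) = e^(−0.077·0.75) = 0.9439
C = 250·N(-0.23) − 300·0.9439·N(-0.55) = 250·0.4090 − 300·0.9439·0.2912 = 102.2500 − 82.4591 = 19.7909

€19.79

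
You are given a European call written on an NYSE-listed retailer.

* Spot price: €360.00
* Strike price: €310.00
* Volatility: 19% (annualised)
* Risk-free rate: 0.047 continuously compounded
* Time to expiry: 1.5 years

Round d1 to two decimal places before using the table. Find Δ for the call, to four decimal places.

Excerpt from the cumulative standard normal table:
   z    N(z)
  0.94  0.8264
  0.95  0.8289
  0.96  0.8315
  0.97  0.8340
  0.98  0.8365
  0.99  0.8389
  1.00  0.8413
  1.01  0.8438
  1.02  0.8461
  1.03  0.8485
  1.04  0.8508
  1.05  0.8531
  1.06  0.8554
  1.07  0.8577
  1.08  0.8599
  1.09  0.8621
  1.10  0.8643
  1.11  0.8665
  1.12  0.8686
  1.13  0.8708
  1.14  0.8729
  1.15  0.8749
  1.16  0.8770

0.8554

σ√T = 0.19·√1.5 = 0.2327
ln(S/K) + (r + σ²/2)T = ln(360/310) + (0.047 + 0.19²/2)·1.5 = 0.1495 + 0.0976 = 0.2471
d₁ = 0.2471 / 0.2327 = 1.0619 ⇒ 1.06
N(d₁) = N(1.06) = 0.8554
Δ_call = N(d₁) = 0.8554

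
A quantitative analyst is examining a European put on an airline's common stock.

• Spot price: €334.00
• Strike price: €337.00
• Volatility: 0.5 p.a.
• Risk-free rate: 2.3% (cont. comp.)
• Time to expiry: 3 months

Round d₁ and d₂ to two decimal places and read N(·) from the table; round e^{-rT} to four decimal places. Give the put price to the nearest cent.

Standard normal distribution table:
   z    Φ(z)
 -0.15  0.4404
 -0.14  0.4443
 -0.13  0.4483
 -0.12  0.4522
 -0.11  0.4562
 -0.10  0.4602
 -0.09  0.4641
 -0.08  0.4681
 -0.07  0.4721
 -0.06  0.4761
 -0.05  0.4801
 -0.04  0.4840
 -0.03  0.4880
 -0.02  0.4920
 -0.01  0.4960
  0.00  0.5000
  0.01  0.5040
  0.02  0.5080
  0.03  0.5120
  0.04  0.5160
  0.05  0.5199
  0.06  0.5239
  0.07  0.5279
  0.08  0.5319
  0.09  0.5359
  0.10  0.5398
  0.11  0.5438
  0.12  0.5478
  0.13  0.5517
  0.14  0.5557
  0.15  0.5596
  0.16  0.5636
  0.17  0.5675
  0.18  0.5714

€33.83

σ√T = 0.5·√0.25 = 0.2500
d₁ = [ln(334/337) + (0.023 + 0.5²/2)·0.25] / 0.2500 = [-0.0089 + 0.0370] / 0.2500 = 0.1122 ≈ 0.11
d₂ = d₁ − σ√T = 0.1122 − 0.2500 = -0.1378 ≈ -0.14
exp(−rT) = exp(−0.023·0.25) = 0.9943
N(−d₂) = N(0.14) = 0.5557;  N(−d₁) = N(-0.11) = 0.4562
P = 337·0.9943·0.5557 − 334·0.4562 = 186.2035 − 152.3708 = 33.8327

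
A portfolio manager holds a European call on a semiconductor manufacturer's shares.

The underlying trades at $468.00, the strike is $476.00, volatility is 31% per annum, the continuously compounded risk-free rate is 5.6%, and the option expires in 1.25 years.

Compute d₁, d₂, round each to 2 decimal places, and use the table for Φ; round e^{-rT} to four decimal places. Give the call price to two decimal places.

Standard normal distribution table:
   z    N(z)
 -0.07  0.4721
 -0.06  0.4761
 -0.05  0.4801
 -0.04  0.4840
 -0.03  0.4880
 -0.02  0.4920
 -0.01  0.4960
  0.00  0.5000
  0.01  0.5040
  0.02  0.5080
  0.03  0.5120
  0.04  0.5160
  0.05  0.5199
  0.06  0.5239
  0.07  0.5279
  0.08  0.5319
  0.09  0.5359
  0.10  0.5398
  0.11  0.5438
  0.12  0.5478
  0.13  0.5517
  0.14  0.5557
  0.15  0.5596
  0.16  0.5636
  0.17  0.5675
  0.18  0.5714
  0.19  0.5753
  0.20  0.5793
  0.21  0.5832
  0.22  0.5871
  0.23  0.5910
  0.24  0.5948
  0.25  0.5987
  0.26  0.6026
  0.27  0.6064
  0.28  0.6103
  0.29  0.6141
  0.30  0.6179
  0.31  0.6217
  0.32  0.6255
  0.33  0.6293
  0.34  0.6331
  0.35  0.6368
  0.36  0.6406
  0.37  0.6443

σ√T = 0.31 × 1.1180 = 0.3466
d₁ = [ln(468/476) + (0.056 + ½·0.31²)·1.25] / (σ√T) = (-0.0169 + 0.1301) / 0.3466 = 0.3264 which rounds to 0.33
d₂ = 0.3264 − 0.3466 = -0.0202 which rounds to -0.02
e^(−rT) = e^(−0.056·1.25) = 0.9324
N(d₁) = N(0.33) = 0.6293;  N(d₂) = N(-0.02) = 0.4920
C = 468·0.6293 − 476·0.9324·0.4920 = 294.5124 − 218.3606 = 76.1518

$76.15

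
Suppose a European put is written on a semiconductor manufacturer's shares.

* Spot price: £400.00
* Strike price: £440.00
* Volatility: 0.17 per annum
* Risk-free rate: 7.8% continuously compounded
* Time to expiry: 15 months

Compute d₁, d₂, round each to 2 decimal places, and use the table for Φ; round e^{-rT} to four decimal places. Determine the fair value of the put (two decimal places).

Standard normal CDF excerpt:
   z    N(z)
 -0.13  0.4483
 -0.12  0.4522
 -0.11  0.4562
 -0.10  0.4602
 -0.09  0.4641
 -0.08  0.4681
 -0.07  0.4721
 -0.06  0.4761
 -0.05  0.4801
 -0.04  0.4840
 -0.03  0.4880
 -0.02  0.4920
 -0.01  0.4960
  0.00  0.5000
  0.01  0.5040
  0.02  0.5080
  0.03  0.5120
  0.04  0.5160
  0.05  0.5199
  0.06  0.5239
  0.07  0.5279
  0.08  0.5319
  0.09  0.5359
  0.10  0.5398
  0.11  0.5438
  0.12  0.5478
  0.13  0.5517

σ√T = 0.17·√1.25 = 0.1901
ln(S/K) + (r + σ²/2)T = ln(400/440) + (0.078 + 0.17²/2)·1.25 = -0.0953 + 0.1156 = 0.0203
d₁ = 0.0203 / 0.1901 = 0.1066 ⇒ 0.11
d₂ = d₁ − σ√T = 0.1066 − 0.1901 = -0.0835 ⇒ -0.08
exp(−rT) = exp(−0.078·1.25) = 0.9071
P = 440·0.9071·N(0.08) − 400·N(-0.11) = 440·0.9071·0.5319 − 400·0.4562 = 212.2941 − 182.4800 = 29.8141

£29.81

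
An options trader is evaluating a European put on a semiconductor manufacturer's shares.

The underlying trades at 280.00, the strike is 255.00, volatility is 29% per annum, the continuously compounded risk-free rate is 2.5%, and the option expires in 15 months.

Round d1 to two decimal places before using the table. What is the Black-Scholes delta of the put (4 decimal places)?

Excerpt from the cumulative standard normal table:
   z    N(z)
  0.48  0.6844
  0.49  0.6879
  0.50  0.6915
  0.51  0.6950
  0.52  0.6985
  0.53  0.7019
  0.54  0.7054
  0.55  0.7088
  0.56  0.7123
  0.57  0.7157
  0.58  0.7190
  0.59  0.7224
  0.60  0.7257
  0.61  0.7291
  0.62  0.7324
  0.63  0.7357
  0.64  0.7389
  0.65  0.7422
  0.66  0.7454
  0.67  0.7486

σ√T = 0.29 × 1.1180 = 0.3242
d₁ = [ln(280/255) + (0.025 + 0.29²/2)·1.25] / 0.3242 = [0.0935 + 0.0838] / 0.3242 = 0.5470 which rounds to 0.55
N(d₁) = N(0.55) = 0.7088
Δ_put = N(d₁) − 1 = 0.7088 − 1 = -0.2912

-0.2912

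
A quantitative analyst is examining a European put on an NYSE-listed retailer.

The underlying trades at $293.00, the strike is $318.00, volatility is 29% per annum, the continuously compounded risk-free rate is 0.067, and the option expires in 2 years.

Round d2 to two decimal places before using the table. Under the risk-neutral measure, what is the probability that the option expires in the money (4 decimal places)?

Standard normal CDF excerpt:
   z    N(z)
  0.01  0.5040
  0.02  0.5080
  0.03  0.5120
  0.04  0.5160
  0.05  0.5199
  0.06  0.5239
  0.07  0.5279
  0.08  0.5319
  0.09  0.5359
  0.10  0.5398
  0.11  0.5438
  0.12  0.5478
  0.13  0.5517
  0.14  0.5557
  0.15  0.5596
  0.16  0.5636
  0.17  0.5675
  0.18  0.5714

σ√T = 0.29 × 1.4142 = 0.4101
ln(S/K) + (r + σ²/2)T = ln(293/318) + (0.067 + 0.29²/2)·2 = -0.0819 + 0.2181 = 0.1362
d₁ = 0.1362 / 0.4101 = 0.3321 → 0.33
d₂ = d₁ − σ√T = 0.3321 − 0.4101 = -0.0780 → -0.08
Pr(exercise) under Q = N(−d₂) = N(0.08) = 0.5319

0.5319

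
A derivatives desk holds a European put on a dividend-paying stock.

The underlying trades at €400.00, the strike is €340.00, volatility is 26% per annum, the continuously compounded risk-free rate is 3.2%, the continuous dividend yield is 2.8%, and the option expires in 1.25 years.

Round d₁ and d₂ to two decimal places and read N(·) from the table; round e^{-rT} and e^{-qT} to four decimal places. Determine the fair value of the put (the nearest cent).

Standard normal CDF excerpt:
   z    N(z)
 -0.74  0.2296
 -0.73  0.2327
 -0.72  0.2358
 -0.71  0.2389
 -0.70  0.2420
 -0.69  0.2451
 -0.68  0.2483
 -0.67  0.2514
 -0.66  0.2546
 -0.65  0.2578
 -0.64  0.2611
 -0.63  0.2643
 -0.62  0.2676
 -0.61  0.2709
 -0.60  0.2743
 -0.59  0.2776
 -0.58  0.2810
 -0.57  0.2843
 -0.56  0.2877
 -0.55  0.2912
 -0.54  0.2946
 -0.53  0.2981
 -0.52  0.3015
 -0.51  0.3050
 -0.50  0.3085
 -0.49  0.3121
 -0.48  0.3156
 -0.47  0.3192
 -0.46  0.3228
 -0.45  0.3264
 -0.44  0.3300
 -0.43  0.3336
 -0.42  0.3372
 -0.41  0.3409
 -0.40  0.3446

T = 1.25;  σ√T = 0.2907
d₁ = [ln(400/340) + (0.032 − 0.028 + ½·0.26²)·1.25] / (σ√T) = (0.1625 + 0.0473) / 0.2907 = 0.7216 which rounds to 0.72
d₂ = 0.7216 − 0.2907 = 0.4309 which rounds to 0.43
exp(−qT) = exp(−0.028·1.25) = 0.9656;  exp(−rT) = exp(−0.032·1.25) = 0.9608
P = 340·0.9608·N(-0.43) − 400·0.9656·N(-0.72) = 340·0.9608·0.3336 − 400·0.9656·0.2358 = 108.9778 − 91.0754 = 17.9024

€17.90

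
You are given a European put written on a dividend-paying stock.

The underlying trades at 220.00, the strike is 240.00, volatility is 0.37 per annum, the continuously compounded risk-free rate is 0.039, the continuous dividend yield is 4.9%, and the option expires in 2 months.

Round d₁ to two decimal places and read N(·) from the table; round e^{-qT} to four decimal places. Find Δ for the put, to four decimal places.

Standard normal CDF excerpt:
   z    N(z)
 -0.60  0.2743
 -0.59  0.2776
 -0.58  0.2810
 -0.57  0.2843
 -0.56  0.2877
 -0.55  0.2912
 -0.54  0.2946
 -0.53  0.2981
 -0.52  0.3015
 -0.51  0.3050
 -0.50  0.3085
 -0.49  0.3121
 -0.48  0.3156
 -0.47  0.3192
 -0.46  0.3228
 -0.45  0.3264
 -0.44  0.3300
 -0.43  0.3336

σ√T = 0.37 × 0.4082 = 0.1511
ln(S/K) + (r − q + σ²/2)T = ln(220/240) + (0.039 − 0.049 + 0.37²/2)·0.1667 = -0.0870 + 0.0097 = -0.0773
d₁ = -0.0773 / 0.1511 = -0.5115 which rounds to -0.51
N(d₁) = N(-0.51) = 0.3050
Δ_put = exp(−qT)·(N(d₁) − 1) = 0.9919·(0.3050 − 1) = -0.6894

-0.6894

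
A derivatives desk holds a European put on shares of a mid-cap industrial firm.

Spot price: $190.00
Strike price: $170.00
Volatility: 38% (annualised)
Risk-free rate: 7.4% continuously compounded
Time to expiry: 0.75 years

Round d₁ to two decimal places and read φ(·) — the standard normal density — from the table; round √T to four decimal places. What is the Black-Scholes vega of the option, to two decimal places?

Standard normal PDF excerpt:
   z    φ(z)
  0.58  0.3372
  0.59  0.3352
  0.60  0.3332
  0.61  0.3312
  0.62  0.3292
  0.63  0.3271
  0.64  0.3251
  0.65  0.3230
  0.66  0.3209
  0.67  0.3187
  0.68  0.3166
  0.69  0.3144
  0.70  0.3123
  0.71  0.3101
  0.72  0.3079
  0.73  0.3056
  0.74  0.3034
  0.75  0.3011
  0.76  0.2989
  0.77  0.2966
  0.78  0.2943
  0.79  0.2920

52.44

T = 0.75;  σ√T = 0.3291
d₁ = [ln(190/170) + (0.074 + 0.38²/2)·0.75] / 0.3291 = [0.1112 + 0.1096] / 0.3291 = 0.6712 ⇒ 0.67
√T = √0.75 = 0.8660
φ(d₁) = φ(0.67) = 0.3187
vega = S·φ(d₁)·√T = 190·0.3187·0.8660 = 52.4389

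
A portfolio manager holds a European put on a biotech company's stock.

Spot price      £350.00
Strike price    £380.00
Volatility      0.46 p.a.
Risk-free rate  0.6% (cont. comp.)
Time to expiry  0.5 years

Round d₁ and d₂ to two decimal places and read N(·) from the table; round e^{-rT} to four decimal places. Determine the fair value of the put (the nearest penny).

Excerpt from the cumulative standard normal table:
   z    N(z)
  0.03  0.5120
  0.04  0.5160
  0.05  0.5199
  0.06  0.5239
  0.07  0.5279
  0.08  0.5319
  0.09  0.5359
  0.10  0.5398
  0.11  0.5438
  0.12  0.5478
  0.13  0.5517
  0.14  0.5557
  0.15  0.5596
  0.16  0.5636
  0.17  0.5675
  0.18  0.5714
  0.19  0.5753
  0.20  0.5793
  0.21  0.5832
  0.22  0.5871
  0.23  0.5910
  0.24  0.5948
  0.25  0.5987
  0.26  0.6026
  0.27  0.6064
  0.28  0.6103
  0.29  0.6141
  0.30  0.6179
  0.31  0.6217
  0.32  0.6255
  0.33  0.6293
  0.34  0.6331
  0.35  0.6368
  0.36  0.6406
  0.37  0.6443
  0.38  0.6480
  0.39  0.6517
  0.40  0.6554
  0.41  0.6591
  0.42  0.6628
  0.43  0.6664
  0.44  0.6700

£63.54

σ√T = 0.46 × 0.7071 = 0.3253
d₁ = [ln(350/380) + (0.006 + ½·0.46²)·0.5] / (σ√T) = (-0.0822 + 0.0559) / 0.3253 = -0.0810 → -0.08
d₂ = -0.0810 − 0.3253 = -0.4062 → -0.41
exp(−rT) = exp(−0.006·0.5) = 0.9970
N(−d₂) = N(0.41) = 0.6591;  N(−d₁) = N(0.08) = 0.5319
P = 380·0.9970·0.6591 − 350·0.5319 = 249.7066 − 186.1650 = 63.5416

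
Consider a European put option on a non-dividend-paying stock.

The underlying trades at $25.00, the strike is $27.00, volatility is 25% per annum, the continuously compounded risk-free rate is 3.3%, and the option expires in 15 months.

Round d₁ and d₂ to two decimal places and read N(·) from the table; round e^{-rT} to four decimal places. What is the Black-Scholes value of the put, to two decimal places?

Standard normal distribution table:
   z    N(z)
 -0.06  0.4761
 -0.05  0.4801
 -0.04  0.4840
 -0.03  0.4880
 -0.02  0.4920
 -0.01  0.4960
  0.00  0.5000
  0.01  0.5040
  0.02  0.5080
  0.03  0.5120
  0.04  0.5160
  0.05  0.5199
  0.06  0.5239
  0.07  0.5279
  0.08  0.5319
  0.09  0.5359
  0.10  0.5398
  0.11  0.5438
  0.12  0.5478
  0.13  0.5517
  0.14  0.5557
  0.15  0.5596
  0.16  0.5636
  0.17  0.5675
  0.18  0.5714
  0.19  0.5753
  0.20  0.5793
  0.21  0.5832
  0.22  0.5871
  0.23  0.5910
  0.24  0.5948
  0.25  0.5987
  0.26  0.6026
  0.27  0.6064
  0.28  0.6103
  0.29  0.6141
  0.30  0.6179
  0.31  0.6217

T = 1.25;  σ√T = 0.2795
d₁ = [ln(25/27) + (0.033 + ½·0.25²)·1.25] / (σ√T) = (-0.0770 + 0.0803) / 0.2795 = 0.0120 ⇒ 0.01
d₂ = 0.0120 − 0.2795 = -0.2675 ⇒ -0.27
e^(−rT) = e^(−0.033·1.25) = 0.9596
N(−d₂) = N(0.27) = 0.6064;  N(−d₁) = N(-0.01) = 0.4960
P = 27·0.9596·0.6064 − 25·0.4960 = 15.7113 − 12.4000 = 3.3113

$3.31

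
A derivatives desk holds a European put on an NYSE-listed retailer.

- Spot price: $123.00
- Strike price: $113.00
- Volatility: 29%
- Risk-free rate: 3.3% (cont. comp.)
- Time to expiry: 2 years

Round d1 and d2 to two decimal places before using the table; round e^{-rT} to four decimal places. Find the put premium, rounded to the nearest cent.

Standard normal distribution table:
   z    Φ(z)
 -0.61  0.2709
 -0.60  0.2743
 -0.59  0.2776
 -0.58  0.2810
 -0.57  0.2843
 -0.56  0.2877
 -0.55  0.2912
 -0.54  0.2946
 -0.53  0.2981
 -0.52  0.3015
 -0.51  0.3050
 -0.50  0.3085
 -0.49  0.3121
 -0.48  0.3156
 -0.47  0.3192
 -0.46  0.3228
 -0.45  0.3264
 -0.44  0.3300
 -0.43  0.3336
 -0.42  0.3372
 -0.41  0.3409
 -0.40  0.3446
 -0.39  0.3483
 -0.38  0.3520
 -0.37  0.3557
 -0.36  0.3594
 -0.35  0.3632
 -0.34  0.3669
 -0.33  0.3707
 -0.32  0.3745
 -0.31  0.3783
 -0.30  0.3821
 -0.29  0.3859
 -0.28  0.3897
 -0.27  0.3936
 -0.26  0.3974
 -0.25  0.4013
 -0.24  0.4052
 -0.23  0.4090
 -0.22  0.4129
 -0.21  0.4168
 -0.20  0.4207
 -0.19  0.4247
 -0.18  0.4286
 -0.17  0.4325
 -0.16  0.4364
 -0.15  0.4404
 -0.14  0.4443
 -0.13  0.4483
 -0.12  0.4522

$11.19

σ√T = 0.29·√2 = 0.4101
d₁ = [ln(123/113) + (0.033 + ½·0.29²)·2] / (σ√T) = (0.0848 + 0.1501) / 0.4101 = 0.5727 ⇒ 0.57
d₂ = 0.5727 − 0.4101 = 0.1626 ⇒ 0.16
exp(−rT) = exp(−0.033·2) = 0.9361
N(−d₂) = N(-0.16) = 0.4364;  N(−d₁) = N(-0.57) = 0.2843
P = 113·0.9361·0.4364 − 123·0.2843 = 46.1621 − 34.9689 = 11.1932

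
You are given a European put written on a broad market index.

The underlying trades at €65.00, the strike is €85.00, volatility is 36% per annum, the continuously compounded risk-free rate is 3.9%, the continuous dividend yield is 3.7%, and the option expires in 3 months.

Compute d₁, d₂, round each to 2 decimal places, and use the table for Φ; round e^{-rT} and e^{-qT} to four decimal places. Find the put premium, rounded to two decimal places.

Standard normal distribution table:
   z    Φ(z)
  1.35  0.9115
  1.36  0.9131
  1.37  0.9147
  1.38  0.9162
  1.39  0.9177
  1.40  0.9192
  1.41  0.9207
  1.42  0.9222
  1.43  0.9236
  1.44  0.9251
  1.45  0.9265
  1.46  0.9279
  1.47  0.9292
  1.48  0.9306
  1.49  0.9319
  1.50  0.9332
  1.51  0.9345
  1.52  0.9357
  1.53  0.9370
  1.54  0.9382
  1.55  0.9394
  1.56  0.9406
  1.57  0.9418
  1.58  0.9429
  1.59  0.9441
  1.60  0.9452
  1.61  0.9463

€20.17

σ√T = 0.36·√0.25 = 0.1800
d₁ = [ln(65/85) + (0.039 − 0.037 + ½·0.36²)·0.25] / (σ√T) = (-0.2683 + 0.0167) / 0.1800 = -1.3976 ⇒ -1.40
d₂ = -1.3976 − 0.1800 = -1.5776 ⇒ -1.58
exp(−qT) = exp(−0.037·0.25) = 0.9908;  exp(−rT) = exp(−0.039·0.25) = 0.9903
P = 85·0.9903·N(1.58) − 65·0.9908·N(1.40) = 85·0.9903·0.9429 − 65·0.9908·0.9192 = 79.3691 − 59.1983 = 20.1708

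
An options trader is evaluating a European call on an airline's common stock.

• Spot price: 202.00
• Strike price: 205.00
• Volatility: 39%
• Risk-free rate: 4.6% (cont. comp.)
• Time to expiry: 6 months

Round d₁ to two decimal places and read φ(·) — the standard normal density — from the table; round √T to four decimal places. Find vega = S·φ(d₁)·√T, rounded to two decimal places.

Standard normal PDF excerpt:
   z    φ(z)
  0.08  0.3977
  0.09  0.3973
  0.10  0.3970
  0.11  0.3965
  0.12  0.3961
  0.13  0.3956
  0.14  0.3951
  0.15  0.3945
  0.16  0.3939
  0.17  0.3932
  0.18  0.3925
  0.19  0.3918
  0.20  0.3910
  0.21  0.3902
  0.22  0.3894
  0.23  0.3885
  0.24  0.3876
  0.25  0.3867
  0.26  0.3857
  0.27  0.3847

56.16

σ√T = 0.39·√0.5 = 0.2758
d₁ = [ln(202/205) + (0.046 + ½·0.39²)·0.5] / (σ√T) = (-0.0147 + 0.0610) / 0.2758 = 0.1678 → 0.17
√T = √0.5 = 0.7071
φ(d₁) = φ(0.17) = 0.3932
vega = S·φ(d₁)·√T = 202·0.3932·0.7071 = 56.1624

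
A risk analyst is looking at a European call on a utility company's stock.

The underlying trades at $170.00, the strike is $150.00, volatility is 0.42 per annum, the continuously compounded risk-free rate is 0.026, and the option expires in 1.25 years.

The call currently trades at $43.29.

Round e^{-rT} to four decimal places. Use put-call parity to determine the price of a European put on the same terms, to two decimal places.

$18.49

e^(−rT) = e^(−0.026·1.25) = 0.9680
Put-call parity: C − P = S − K·e^(−rT) = 170 − 150·0.9680 = 170 − 145.2000 = 24.8000
P = C − (C − P) = 43.29 − (24.8000) = 18.4900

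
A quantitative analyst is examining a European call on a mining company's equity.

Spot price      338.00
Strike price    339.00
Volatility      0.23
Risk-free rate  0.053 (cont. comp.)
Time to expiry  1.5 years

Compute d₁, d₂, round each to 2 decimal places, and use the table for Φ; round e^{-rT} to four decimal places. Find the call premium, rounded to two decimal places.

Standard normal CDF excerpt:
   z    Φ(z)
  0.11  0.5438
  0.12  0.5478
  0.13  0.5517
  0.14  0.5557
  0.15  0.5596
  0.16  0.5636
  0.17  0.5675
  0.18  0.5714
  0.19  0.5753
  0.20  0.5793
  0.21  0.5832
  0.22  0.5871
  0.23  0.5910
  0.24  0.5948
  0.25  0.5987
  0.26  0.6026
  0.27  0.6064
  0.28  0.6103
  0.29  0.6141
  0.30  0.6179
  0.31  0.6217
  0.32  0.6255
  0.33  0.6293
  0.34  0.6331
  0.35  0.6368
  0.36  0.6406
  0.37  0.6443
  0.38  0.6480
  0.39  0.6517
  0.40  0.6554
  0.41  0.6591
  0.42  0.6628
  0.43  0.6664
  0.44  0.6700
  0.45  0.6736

T = 1.5;  σ√T = 0.2817
ln(S/K) + (r + σ²/2)T = ln(338/339) + (0.053 + 0.23²/2)·1.5 = -0.0030 + 0.1192 = 0.1162
d₁ = 0.1162 / 0.2817 = 0.4126 which rounds to 0.41
d₂ = d₁ − σ√T = 0.4126 − 0.2817 = 0.1309 which rounds to 0.13
e^(−rT) = e^(−0.053·1.5) = 0.9236
C = 338·N(0.41) − 339·0.9236·N(0.13) = 338·0.6591 − 339·0.9236·0.5517 = 222.7758 − 172.7375 = 50.0383

50.04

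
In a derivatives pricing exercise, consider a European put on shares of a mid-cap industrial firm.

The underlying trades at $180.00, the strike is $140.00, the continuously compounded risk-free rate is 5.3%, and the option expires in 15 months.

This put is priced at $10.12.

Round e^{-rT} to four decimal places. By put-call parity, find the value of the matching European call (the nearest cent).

$59.09

e^(−rT) = e^(−0.053·1.25) = 0.9359
Put-call parity: C − P = S − K·e^(−rT) = 180 − 140·0.9359 = 180 − 131.0260 = 48.9740
C = P + (C − P) = 10.12 + (48.9740) = 59.0940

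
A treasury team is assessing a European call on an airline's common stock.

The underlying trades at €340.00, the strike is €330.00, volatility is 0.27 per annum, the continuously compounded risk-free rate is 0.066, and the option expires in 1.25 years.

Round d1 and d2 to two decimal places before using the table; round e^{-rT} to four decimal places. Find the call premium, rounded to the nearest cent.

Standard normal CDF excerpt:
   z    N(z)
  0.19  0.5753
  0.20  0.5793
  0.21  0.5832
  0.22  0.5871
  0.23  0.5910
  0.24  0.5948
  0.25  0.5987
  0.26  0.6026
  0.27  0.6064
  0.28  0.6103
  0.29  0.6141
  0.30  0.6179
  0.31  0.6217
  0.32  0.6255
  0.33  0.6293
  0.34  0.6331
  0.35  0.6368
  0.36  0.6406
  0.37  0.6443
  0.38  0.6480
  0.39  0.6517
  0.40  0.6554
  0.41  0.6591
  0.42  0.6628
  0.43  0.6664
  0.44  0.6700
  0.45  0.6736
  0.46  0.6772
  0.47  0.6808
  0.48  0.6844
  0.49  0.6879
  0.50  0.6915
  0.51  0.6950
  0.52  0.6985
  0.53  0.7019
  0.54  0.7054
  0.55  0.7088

T = 1.25;  σ√T = 0.3019
d₁ = [ln(340/330) + (0.066 + 0.27²/2)·1.25] / 0.3019 = [0.0299 + 0.1281] / 0.3019 = 0.5231 ⇒ 0.52
d₂ = d₁ − σ√T = 0.5231 − 0.3019 = 0.2213 ⇒ 0.22
exp(−rT) = exp(−0.066·1.25) = 0.9208
N(d₁) = N(0.52) = 0.6985;  N(d₂) = N(0.22) = 0.5871
C = 340·0.6985 − 330·0.9208·0.5871 = 237.4900 − 178.3986 = 59.0914

€59.09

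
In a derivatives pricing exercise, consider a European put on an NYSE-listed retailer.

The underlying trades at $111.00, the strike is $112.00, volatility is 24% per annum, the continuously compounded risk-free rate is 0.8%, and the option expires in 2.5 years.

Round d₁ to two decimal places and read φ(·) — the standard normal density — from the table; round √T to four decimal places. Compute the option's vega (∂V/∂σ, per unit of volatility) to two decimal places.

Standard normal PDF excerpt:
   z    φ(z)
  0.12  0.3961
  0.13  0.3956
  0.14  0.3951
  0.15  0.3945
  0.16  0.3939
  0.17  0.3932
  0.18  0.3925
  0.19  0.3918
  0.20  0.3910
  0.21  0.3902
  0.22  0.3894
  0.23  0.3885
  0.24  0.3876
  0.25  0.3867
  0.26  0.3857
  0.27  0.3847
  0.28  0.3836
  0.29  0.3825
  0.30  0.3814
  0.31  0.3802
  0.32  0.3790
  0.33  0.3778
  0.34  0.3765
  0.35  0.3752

68.34

σ√T = 0.24·√2.5 = 0.3795
d₁ = [ln(111/112) + (0.008 + ½·0.24²)·2.5] / (σ√T) = (-0.0090 + 0.0920) / 0.3795 = 0.2188 which rounds to 0.22
√T = √2.5 = 1.5811
φ(d₁) = φ(0.22) = 0.3894
vega = S·φ(d₁)·√T = 111·0.3894·1.5811 = 68.3405
(The call has the same vega.)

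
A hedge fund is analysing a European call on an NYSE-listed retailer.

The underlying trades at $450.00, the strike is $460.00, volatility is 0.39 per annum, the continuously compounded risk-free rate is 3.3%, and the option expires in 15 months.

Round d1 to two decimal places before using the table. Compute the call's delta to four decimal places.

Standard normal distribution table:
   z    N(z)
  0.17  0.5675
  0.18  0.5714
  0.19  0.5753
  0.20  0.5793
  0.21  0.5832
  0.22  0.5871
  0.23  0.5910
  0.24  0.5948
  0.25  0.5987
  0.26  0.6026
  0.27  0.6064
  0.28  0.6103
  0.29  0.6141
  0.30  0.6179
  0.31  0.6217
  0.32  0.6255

σ√T = 0.39 × 1.1180 = 0.4360
d₁ = [ln(450/460) + (0.033 + 0.39²/2)·1.25] / 0.4360 = [-0.0220 + 0.1363] / 0.4360 = 0.2622 → 0.26
N(d₁) = N(0.26) = 0.6026
Δ_call = N(d₁) = 0.6026

0.6026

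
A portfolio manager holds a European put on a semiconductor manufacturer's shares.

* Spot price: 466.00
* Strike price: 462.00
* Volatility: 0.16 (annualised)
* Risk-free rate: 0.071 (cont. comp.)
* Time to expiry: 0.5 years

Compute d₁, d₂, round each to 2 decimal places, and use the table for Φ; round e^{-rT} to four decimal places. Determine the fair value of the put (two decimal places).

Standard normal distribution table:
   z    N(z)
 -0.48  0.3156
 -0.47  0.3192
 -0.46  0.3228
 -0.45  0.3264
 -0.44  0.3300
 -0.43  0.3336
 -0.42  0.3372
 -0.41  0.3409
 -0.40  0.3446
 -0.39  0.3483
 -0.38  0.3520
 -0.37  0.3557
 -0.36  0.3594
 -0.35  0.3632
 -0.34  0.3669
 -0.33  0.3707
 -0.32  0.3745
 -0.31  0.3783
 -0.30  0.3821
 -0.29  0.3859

σ√T = 0.16 × 0.7071 = 0.1131
ln(S/K) + (r + σ²/2)T = ln(466/462) + (0.071 + 0.16²/2)·0.5 = 0.0086 + 0.0419 = 0.0505
d₁ = 0.0505 / 0.1131 = 0.4465 ≈ 0.45
d₂ = d₁ − σ√T = 0.4465 − 0.1131 = 0.3334 ≈ 0.33
e^(−rT) = e^(−0.071·0.5) = 0.9651
N(−d₂) = N(-0.33) = 0.3707;  N(−d₁) = N(-0.45) = 0.3264
P = 462·0.9651·0.3707 − 466·0.3264 = 165.2863 − 152.1024 = 13.1839

13.18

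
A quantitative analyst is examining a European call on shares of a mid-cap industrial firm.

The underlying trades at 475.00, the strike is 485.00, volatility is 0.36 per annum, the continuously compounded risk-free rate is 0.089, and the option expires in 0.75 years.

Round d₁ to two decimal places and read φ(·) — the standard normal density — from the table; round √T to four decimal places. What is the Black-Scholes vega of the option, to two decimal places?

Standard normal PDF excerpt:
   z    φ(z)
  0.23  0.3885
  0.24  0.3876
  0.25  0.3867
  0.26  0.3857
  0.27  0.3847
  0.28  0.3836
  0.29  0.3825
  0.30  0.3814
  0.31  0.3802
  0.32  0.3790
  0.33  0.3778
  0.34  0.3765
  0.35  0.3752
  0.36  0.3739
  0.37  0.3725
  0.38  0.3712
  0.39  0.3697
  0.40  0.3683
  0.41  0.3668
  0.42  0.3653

T = 0.75;  σ√T = 0.3118
d₁ = [ln(475/485) + (0.089 + 0.36²/2)·0.75] / 0.3118 = [-0.0208 + 0.1153] / 0.3118 = 0.3032 which rounds to 0.30
√T = √0.75 = 0.8660
φ(d₁) = φ(0.30) = 0.3814
vega = S·φ(d₁)·√T = 475·0.3814·0.8660 = 156.8889

156.89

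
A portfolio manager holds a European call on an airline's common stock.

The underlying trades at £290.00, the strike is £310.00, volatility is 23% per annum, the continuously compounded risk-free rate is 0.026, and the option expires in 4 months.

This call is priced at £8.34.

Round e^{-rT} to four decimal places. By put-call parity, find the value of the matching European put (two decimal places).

£25.67

exp(−rT) = exp(−0.026·0.3333) = 0.9914
Put-call parity: C − P = S − K·e^(−rT) = 290 − 310·0.9914 = 290 − 307.3340 = -17.3340
P = C − (C − P) = 8.34 − (-17.3340) = 25.6740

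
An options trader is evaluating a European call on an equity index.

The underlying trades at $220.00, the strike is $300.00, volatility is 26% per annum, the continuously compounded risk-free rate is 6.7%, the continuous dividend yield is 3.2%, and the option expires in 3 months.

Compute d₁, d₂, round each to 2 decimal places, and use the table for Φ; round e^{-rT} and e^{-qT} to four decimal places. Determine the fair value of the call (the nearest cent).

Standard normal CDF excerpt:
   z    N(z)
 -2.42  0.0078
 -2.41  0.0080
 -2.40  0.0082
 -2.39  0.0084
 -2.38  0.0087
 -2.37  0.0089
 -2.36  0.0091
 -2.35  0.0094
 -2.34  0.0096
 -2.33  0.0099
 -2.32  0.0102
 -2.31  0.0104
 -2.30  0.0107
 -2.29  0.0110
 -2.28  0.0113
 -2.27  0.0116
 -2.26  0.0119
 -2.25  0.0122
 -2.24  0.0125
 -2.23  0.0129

T = 0.25;  σ√T = 0.1300
d₁ = [ln(220/300) + (0.067 − 0.032 + 0.26²/2)·0.25] / 0.1300 = [-0.3102 + 0.0172] / 0.1300 = -2.2535 → -2.25
d₂ = d₁ − σ√T = -2.2535 − 0.1300 = -2.3835 → -2.38
exp(−qT) = exp(−0.032·0.25) = 0.9920;  exp(−rT) = exp(−0.067·0.25) = 0.9834
C = 220·0.9920·N(-2.25) − 300·0.9834·N(-2.38) = 220·0.9920·0.0122 − 300·0.9834·0.0087 = 2.6625 − 2.5667 = 0.0959

$0.10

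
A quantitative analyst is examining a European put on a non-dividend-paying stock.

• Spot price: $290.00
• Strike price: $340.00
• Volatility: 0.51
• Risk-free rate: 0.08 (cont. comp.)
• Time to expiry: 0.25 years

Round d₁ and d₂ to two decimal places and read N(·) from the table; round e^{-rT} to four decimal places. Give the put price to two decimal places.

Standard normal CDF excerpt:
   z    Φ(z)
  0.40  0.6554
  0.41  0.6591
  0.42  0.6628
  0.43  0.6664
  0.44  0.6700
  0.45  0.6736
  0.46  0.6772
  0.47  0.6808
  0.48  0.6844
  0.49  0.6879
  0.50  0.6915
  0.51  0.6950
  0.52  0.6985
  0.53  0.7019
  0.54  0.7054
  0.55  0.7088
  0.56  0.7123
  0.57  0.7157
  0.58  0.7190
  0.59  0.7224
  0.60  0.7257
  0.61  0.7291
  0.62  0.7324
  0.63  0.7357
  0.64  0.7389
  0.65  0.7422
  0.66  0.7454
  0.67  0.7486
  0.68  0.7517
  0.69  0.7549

$57.27

T = 0.25;  σ√T = 0.2550
d₁ = [ln(290/340) + (0.08 + 0.51²/2)·0.25] / 0.2550 = [-0.1591 + 0.0525] / 0.2550 = -0.4179 → -0.42
d₂ = d₁ − σ√T = -0.4179 − 0.2550 = -0.6729 → -0.67
e^(−rT) = e^(−0.08·0.25) = 0.9802
P = 340·0.9802·N(0.67) − 290·N(0.42) = 340·0.9802·0.7486 − 290·0.6628 = 249.4844 − 192.2120 = 57.2724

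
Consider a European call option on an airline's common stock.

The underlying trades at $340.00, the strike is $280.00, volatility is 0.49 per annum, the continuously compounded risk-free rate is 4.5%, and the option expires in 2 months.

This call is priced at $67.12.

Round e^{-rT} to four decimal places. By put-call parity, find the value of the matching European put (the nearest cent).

$5.02

e^(−rT) = e^(−0.045·0.1667) = 0.9925
Put-call parity: C − P = S − K·e^(−rT) = 340 − 280·0.9925 = 340 − 277.9000 = 62.1000
P = C − (C − P) = 67.12 − (62.1000) = 5.0200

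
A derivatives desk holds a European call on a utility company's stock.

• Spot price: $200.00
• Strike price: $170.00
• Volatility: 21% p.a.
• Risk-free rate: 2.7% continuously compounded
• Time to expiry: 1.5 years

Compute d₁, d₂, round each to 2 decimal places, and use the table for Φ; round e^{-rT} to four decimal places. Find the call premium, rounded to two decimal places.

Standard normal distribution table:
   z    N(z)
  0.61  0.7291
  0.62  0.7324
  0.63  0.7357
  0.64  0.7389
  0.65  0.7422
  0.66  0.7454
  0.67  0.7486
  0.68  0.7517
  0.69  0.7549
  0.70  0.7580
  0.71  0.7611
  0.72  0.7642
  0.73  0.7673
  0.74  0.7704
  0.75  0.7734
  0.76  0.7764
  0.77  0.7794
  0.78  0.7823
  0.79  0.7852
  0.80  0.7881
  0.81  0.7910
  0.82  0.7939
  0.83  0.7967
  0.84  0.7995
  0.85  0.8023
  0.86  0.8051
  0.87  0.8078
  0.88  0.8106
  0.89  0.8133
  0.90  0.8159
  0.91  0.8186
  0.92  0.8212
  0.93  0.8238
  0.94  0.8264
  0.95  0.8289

$42.55

σ√T = 0.21 × 1.2247 = 0.2572
d₁ = [ln(200/170) + (0.027 + ½·0.21²)·1.5] / (σ√T) = (0.1625 + 0.0736) / 0.2572 = 0.9180 ⇒ 0.92
d₂ = 0.9180 − 0.2572 = 0.6608 ⇒ 0.66
exp(−rT) = exp(−0.027·1.5) = 0.9603
C = 200·N(0.92) − 170·0.9603·N(0.66) = 200·0.8212 − 170·0.9603·0.7454 = 164.2400 − 121.6873 = 42.5527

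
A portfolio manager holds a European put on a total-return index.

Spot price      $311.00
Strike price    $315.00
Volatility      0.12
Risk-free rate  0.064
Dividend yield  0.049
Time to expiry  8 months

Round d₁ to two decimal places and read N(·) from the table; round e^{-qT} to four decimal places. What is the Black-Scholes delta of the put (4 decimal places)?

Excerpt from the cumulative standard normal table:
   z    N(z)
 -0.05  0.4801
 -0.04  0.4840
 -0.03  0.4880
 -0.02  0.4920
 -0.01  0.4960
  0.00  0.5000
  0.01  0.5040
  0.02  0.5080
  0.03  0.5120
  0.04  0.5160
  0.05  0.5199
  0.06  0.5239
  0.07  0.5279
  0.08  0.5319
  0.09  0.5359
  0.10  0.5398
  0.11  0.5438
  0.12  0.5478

-0.4762

σ√T = 0.12 × 0.8165 = 0.0980
d₁ = [ln(311/315) + (0.064 − 0.049 + 0.12²/2)·0.6667] / 0.0980 = [-0.0128 + 0.0148] / 0.0980 = 0.0206 ≈ 0.02
N(d₁) = N(0.02) = 0.5080
Δ_put = exp(−qT)·(N(d₁) − 1) = 0.9679·(0.5080 − 1) = -0.4762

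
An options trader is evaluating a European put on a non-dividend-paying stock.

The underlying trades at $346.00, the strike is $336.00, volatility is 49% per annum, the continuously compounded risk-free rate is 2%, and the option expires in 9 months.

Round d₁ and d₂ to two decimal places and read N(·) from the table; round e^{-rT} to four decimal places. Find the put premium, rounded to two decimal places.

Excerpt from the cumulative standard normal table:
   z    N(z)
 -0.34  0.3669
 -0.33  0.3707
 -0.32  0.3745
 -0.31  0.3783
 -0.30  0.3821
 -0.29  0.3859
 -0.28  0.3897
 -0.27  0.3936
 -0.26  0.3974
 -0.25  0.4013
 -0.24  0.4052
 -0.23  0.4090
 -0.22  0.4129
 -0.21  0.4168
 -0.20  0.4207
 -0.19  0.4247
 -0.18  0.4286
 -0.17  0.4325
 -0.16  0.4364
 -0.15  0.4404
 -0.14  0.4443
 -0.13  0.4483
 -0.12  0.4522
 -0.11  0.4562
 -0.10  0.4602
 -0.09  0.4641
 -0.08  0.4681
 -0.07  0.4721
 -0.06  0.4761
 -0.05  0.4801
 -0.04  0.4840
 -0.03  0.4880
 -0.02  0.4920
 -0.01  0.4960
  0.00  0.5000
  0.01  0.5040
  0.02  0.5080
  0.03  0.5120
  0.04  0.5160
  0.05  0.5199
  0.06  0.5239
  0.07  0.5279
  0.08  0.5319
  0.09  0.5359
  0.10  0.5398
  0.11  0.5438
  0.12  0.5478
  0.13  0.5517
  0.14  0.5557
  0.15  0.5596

σ√T = 0.49·√0.75 = 0.4244
d₁ = [ln(346/336) + (0.02 + 0.49²/2)·0.75] / 0.4244 = [0.0293 + 0.1050] / 0.4244 = 0.3166 ≈ 0.32
d₂ = d₁ − σ√T = 0.3166 − 0.4244 = -0.1077 ≈ -0.11
e^(−rT) = e^(−0.02·0.75) = 0.9851
P = 336·0.9851·N(0.11) − 346·N(-0.32) = 336·0.9851·0.5438 − 346·0.3745 = 179.9943 − 129.5770 = 50.4173

$50.42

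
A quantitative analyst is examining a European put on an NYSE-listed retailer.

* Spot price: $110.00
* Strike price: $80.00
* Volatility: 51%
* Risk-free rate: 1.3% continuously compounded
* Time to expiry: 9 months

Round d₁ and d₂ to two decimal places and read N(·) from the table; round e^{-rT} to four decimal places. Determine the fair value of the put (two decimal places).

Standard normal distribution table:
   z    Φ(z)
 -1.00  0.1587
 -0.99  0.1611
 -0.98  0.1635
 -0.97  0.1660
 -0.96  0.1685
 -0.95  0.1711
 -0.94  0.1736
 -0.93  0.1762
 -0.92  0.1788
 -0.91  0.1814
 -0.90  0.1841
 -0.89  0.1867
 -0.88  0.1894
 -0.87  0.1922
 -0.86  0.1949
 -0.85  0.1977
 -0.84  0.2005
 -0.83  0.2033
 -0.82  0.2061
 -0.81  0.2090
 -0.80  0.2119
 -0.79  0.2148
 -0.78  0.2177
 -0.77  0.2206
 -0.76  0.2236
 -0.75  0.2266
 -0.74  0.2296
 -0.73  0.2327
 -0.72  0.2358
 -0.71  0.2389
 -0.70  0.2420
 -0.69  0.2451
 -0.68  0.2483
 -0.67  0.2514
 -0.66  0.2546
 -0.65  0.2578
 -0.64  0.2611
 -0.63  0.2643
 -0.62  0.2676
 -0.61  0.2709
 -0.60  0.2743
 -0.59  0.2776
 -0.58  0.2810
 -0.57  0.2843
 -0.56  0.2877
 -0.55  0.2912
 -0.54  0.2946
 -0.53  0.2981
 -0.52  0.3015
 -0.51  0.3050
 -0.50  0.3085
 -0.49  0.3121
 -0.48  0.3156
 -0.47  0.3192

$5.35

σ√T = 0.51 × 0.8660 = 0.4417
d₁ = [ln(110/80) + (0.013 + 0.51²/2)·0.75] / 0.4417 = [0.3185 + 0.1073] / 0.4417 = 0.9639 ≈ 0.96
d₂ = d₁ − σ√T = 0.9639 − 0.4417 = 0.5223 ≈ 0.52
exp(−rT) = exp(−0.013·0.75) = 0.9903
P = 80·0.9903·N(-0.52) − 110·N(-0.96) = 80·0.9903·0.3015 − 110·0.1685 = 23.8860 − 18.5350 = 5.3510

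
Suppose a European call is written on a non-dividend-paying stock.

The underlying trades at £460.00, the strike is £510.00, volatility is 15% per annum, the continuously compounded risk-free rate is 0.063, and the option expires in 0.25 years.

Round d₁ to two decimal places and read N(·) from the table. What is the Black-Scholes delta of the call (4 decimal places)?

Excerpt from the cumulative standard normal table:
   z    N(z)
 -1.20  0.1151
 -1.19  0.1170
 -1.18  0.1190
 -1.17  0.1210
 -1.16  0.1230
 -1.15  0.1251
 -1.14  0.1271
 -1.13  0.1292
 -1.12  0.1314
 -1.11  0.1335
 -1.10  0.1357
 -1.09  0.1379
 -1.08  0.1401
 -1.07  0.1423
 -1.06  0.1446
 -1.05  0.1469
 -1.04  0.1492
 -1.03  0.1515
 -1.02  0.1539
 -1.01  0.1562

T = 0.25;  σ√T = 0.0750
d₁ = [ln(460/510) + (0.063 + 0.15²/2)·0.25] / 0.0750 = [-0.1032 + 0.0186] / 0.0750 = -1.1283 ⇒ -1.13
N(d₁) = N(-1.13) = 0.1292
Δ_call = N(d₁) = 0.1292

0.1292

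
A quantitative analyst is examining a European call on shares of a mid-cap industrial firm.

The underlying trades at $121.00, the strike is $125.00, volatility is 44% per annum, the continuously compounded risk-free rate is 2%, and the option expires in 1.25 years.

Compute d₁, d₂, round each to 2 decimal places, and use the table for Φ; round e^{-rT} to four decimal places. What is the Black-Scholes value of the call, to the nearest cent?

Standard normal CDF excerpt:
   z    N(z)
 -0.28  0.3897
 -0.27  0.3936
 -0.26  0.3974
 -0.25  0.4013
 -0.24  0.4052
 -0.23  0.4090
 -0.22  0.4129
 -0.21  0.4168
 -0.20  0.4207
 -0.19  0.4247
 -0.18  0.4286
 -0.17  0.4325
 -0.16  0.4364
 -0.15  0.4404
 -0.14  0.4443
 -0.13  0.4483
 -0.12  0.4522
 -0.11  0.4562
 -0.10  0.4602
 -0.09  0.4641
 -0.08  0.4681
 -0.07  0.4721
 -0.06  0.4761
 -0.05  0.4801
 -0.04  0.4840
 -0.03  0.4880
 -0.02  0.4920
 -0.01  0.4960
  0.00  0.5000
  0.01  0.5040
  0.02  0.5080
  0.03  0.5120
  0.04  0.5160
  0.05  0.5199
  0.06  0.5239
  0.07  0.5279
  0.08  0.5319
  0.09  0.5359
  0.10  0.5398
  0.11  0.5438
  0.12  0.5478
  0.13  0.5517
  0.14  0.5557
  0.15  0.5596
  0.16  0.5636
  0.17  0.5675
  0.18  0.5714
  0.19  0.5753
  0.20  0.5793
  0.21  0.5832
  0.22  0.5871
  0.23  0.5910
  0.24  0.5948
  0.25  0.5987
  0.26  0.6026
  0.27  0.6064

$23.06

σ√T = 0.44·√1.25 = 0.4919
ln(S/K) + (r + σ²/2)T = ln(121/125) + (0.02 + 0.44²/2)·1.25 = -0.0325 + 0.1460 = 0.1135
d₁ = 0.1135 / 0.4919 = 0.2307 ⇒ 0.23
d₂ = d₁ − σ√T = 0.2307 − 0.4919 = -0.2613 ⇒ -0.26
exp(−rT) = exp(−0.02·1.25) = 0.9753
N(d₁) = N(0.23) = 0.5910;  N(d₂) = N(-0.26) = 0.3974
C = 121·0.5910 − 125·0.9753·0.3974 = 71.5110 − 48.4480 = 23.0630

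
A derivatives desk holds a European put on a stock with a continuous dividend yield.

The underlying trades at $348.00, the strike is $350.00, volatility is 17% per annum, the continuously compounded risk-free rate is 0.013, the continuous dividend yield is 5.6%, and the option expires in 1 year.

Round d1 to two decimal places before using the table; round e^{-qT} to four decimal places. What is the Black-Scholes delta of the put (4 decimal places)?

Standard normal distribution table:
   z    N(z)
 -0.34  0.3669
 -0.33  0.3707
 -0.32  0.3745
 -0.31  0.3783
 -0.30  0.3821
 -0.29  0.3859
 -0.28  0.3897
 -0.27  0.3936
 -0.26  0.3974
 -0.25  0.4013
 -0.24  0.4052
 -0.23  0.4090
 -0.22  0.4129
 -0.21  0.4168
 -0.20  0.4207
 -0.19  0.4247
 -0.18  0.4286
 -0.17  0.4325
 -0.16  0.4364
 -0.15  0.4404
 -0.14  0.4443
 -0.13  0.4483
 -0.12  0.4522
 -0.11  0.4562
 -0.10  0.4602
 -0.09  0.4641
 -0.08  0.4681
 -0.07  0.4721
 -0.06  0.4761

T = 1;  σ√T = 0.1700
ln(S/K) + (r − q + σ²/2)T = ln(348/350) + (0.013 − 0.056 + 0.17²/2)·1 = -0.0057 − 0.0285 = -0.0343
d₁ = -0.0343 / 0.1700 = -0.2017 → -0.20
N(d₁) = N(-0.20) = 0.4207
Δ_put = e^(−qT)·(N(d₁) − 1) = 0.9455·(0.4207 − 1) = -0.5477

-0.5477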